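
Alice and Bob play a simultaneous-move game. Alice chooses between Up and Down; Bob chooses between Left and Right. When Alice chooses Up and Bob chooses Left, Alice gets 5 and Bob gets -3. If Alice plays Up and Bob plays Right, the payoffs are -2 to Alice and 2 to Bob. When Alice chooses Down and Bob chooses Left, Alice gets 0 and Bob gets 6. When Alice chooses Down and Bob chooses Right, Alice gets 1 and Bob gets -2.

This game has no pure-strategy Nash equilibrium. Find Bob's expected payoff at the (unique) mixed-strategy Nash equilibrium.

Bob's indifference between Left and Right determines Alice's mixing probability p:
  Bob's payoff from Left: p·(-3) + (1−p)·6 = -9p + 6
  Bob's payoff from Right: p·2 + (1−p)·(-2) = 4p - 2
  -9p + 6 = 4p - 2  ⇒  -13p = -8  ⇒  p = 8/13.
At equilibrium Bob is indifferent across columns, so Bob's payoff equals the payoff from Left: (8/13)·(-3) + (5/13)·6 = 6/13.

6/13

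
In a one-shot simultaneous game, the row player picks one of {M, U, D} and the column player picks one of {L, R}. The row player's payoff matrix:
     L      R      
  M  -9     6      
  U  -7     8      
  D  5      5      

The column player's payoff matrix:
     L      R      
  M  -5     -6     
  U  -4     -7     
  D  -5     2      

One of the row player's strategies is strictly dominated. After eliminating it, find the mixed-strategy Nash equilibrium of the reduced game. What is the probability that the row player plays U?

p = 7/10

The row player's strategy M is strictly dominated by U: -7 > -9 and 8 > 6. Eliminate M.
In a mixed equilibrium the column player is indifferent between L and R; this condition fixes p.
  the column player's payoff to L: p·(-4) + (1−p)·(-5) = p - 5
  the column player's payoff to R: p·(-7) + (1−p)·2 = -9p + 2
  p - 5 = -9p + 2  ⇒  10p = 7  ⇒  p = 7/10.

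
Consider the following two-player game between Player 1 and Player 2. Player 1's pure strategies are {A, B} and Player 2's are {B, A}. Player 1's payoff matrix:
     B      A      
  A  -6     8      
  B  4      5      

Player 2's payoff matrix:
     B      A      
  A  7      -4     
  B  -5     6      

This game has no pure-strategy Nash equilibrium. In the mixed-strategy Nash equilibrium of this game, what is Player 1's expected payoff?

Set Player 1's expected payoff from A equal to that from B:
  Player 1's payoff from A: q·(-6) + (1−q)·8 = -14q + 8
  Player 1's payoff from B: q·4 + (1−q)·5 = -q + 5
  -14q + 8 = -q + 5  ⇒  -13q = -3  ⇒  q = 3/13.
At equilibrium Player 1 is indifferent across rows, so Player 1's payoff equals the payoff from A: (3/13)·(-6) + (10/13)·8 = 62/13.

62/13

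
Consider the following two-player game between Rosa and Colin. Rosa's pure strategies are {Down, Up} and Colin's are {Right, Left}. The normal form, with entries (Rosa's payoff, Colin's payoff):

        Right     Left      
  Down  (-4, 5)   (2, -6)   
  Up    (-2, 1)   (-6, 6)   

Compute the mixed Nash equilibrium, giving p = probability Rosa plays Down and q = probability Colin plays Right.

p = 5/16, q = 4/5

For Colin to be willing to mix, Colin must be indifferent between Right and Left, which pins down Rosa's mix.
  Colin's payoff to Right: p·5 + (1−p)·1 = 4p + 1
  Colin's payoff to Left: p·(-6) + (1−p)·6 = -12p + 6
  4p + 1 = -12p + 6  ⇒  16p = 5  ⇒  p = 5/16.
Colin's mix must leave Rosa indifferent between Down and Up.
  Rosa's payoff to Down: q·(-4) + (1−q)·2 = -6q + 2
  Rosa's payoff to Up: q·(-2) + (1−q)·(-6) = 4q - 6
  -6q + 2 = 4q - 6  ⇒  -10q = -8  ⇒  q = 4/5.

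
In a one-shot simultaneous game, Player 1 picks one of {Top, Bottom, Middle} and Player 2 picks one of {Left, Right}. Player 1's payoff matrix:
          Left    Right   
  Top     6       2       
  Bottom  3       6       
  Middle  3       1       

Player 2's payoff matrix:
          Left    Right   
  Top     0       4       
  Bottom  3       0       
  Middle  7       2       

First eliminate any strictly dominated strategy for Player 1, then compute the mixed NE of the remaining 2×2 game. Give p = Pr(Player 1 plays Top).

p = 3/7

Player 1's strategy Middle is strictly dominated by Top: 6 > 3 and 2 > 1. Eliminate Middle.
Set Player 2's expected payoff from Left equal to that from Right:
  Player 2's payoff from Left: p·0 + (1−p)·3 = -3p + 3
  Player 2's payoff from Right: p·4 + (1−p)·0 = 4p
  -3p + 3 = 4p  ⇒  -7p = -3  ⇒  p = 3/7.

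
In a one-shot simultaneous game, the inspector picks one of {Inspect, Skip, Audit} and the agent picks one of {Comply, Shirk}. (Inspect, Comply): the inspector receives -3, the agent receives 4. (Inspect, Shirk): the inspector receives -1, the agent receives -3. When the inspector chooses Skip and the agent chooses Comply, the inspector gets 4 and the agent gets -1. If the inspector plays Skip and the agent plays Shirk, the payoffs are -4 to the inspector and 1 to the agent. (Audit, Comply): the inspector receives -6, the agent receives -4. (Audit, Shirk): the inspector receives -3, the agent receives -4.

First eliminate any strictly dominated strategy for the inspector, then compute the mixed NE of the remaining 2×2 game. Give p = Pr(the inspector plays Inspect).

p = 2/9

The inspector's strategy Audit is strictly dominated by Inspect: -3 > -6 and -1 > -3. Eliminate Audit.
Set the agent's expected payoff from Comply equal to that from Shirk:
  the agent's payoff to Comply: p·4 + (1−p)·(-1) = 5p - 1
  the agent's payoff to Shirk: p·(-3) + (1−p)·1 = -4p + 1
  5p - 1 = -4p + 1  ⇒  9p = 2  ⇒  p = 2/9.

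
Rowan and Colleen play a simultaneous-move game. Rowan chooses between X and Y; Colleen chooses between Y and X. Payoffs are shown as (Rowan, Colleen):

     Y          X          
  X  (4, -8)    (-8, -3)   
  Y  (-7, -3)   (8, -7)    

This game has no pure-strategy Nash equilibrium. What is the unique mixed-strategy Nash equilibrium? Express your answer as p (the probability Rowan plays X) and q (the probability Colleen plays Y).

p = 4/9, q = 16/27

Rowan's mix must leave Colleen indifferent between Y and X.
  Colleen's expected payoff from Y: p·(-8) + (1−p)·(-3) = -5p - 3
  Colleen's expected payoff from X: p·(-3) + (1−p)·(-7) = 4p - 7
  -5p - 3 = 4p - 7  ⇒  -9p = -4  ⇒  p = 4/9.
Set Rowan's expected payoff from X equal to that from Y:
  Rowan's payoff from X: q·4 + (1−q)·(-8) = 12q - 8
  Rowan's payoff from Y: q·(-7) + (1−q)·8 = -15q + 8
  12q - 8 = -15q + 8  ⇒  27q = 16  ⇒  q = 16/27.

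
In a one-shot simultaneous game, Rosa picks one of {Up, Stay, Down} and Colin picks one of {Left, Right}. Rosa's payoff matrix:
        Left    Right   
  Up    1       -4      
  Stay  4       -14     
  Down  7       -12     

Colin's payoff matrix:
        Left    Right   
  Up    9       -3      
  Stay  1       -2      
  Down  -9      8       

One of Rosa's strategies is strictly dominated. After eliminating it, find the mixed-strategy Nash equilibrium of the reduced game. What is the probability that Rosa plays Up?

p = 17/29

Rosa's strategy Stay is strictly dominated by Down: 7 > 4 and -12 > -14. Eliminate Stay.
Set Colin's expected payoff from Left equal to that from Right:
  Colin's expected payoff from Left: p·9 + (1−p)·(-9) = 18p - 9
  Colin's expected payoff from Right: p·(-3) + (1−p)·8 = -11p + 8
  18p - 9 = -11p + 8  ⇒  29p = 17  ⇒  p = 17/29.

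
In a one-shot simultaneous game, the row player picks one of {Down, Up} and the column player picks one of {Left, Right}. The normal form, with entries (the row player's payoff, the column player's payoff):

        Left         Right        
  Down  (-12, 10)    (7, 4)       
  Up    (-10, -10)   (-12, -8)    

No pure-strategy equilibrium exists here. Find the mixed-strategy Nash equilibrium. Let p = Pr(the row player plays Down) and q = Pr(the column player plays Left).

p = 1/4, q = 19/21

For the column player to be willing to mix, the column player must be indifferent between Left and Right, which pins down the row player's mix.
  the column player's payoff to Left: p·10 + (1−p)·(-10) = 20p - 10
  the column player's payoff to Right: p·4 + (1−p)·(-8) = 12p - 8
  20p - 10 = 12p - 8  ⇒  8p = 2  ⇒  p = 1/4.
The row player's indifference between Down and Up determines the column player's mixing probability q:
  the row player's expected payoff from Down: q·(-12) + (1−q)·7 = -19q + 7
  the row player's expected payoff from Up: q·(-10) + (1−q)·(-12) = 2q - 12
  -19q + 7 = 2q - 12  ⇒  -21q = -19  ⇒  q = 19/21.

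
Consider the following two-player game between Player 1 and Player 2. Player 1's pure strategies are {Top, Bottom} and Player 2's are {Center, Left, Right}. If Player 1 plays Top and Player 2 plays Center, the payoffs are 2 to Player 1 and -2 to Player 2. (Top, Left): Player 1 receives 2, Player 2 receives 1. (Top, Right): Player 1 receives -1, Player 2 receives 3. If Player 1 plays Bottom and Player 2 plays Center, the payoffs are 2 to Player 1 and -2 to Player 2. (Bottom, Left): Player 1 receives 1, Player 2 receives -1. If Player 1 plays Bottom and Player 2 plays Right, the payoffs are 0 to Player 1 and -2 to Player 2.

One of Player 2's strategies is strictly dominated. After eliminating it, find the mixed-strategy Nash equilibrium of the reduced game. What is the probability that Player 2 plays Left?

q = 1/2

Player 2's strategy Center is strictly dominated by Left: 1 > -2 and -1 > -2. Eliminate Center.
For Player 1 to be willing to mix, Player 1 must be indifferent between Top and Bottom, which pins down Player 2's mix.
  Player 1's payoff to Top: q·2 + (1−q)·(-1) = 3q - 1
  Player 1's payoff to Bottom: q·1 + (1−q)·0 = q
  3q - 1 = q  ⇒  2q = 1  ⇒  q = 1/2.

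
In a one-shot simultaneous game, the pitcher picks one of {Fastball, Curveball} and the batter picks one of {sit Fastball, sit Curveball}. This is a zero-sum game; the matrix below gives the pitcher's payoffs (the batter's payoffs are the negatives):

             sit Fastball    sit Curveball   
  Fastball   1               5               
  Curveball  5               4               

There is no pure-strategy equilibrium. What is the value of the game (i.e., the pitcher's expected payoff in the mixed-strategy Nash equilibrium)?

In a mixed equilibrium the pitcher is indifferent between Fastball and Curveball; this condition fixes q.
  the pitcher's payoff to Fastball: q·1 + (1−q)·5 = -4q + 5
  the pitcher's payoff to Curveball: q·5 + (1−q)·4 = q + 4
  -4q + 5 = q + 4  ⇒  -5q = -1  ⇒  q = 1/5.
The value is the pitcher's expected payoff against this mix (using Fastball): (1/5)·1 + (4/5)·5 = 21/5.

v = 21/5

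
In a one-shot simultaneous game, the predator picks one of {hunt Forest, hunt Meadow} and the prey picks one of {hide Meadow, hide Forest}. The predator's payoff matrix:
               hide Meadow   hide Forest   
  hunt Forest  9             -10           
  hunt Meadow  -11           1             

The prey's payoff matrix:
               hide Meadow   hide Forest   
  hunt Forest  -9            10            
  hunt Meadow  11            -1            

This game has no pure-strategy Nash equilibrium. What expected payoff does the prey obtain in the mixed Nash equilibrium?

101/31

Set the prey's expected payoff from hide Meadow equal to that from hide Forest:
  the prey's payoff to hide Meadow: p·(-9) + (1−p)·11 = -20p + 11
  the prey's payoff to hide Forest: p·10 + (1−p)·(-1) = 11p - 1
  -20p + 11 = 11p - 1  ⇒  -31p = -12  ⇒  p = 12/31.
At equilibrium the prey is indifferent across columns, so the prey's payoff equals the payoff from hide Meadow: (12/31)·(-9) + (19/31)·11 = 101/31.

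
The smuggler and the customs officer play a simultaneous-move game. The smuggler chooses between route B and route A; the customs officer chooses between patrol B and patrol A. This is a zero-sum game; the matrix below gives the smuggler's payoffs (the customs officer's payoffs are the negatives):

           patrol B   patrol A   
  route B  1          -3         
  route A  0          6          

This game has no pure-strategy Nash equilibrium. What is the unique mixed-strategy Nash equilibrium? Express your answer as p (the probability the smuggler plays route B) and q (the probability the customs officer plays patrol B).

For the customs officer to be willing to mix, the customs officer must be indifferent between patrol B and patrol A, which pins down the smuggler's mix.
  the customs officer's payoff to patrol B: p·(-1) + (1−p)·0 = -p
  the customs officer's payoff to patrol A: p·3 + (1−p)·(-6) = 9p - 6
  -p = 9p - 6  ⇒  -10p = -6  ⇒  p = 3/5.
The customs officer's mix must leave the smuggler indifferent between route B and route A.
  the smuggler's expected payoff from route B: q·1 + (1−q)·(-3) = 4q - 3
  the smuggler's expected payoff from route A: q·0 + (1−q)·6 = -6q + 6
  4q - 3 = -6q + 6  ⇒  10q = 9  ⇒  q = 9/10.

p = 3/5, q = 9/10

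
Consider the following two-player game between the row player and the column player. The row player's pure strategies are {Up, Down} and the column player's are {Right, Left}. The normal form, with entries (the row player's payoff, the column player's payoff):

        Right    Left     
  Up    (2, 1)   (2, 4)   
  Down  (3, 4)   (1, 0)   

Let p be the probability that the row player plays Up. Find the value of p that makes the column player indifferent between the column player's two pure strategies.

p = 4/7

Set the column player's expected payoff from Right equal to that from Left:
  the column player's payoff to Right: p·1 + (1−p)·4 = -3p + 4
  the column player's payoff to Left: p·4 + (1−p)·0 = 4p
  -3p + 4 = 4p  ⇒  -7p = -4  ⇒  p = 4/7.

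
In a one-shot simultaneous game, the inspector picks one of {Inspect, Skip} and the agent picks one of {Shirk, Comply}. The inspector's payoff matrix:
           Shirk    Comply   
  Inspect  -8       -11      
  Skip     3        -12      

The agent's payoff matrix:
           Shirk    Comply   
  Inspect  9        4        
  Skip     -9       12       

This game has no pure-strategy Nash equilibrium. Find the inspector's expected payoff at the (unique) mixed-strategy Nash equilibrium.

-43/4

For the inspector to be willing to mix, the inspector must be indifferent between Inspect and Skip, which pins down the agent's mix.
  the inspector's payoff to Inspect: q·(-8) + (1−q)·(-11) = 3q - 11
  the inspector's payoff to Skip: q·3 + (1−q)·(-12) = 15q - 12
  3q - 11 = 15q - 12  ⇒  -12q = -1  ⇒  q = 1/12.
At equilibrium the inspector is indifferent across rows, so the inspector's payoff equals the payoff from Inspect: (1/12)·(-8) + (11/12)·(-11) = -43/4.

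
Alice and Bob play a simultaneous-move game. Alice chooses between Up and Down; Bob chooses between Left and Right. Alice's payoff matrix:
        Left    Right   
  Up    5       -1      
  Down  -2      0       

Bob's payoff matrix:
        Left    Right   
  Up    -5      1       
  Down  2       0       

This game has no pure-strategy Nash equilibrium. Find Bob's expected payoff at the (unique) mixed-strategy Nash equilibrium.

1/4

Bob's indifference between Left and Right determines Alice's mixing probability p:
  Bob's expected payoff from Left: p·(-5) + (1−p)·2 = -7p + 2
  Bob's expected payoff from Right: p·1 + (1−p)·0 = p
  -7p + 2 = p  ⇒  -8p = -2  ⇒  p = 1/4.
At equilibrium Bob is indifferent across columns, so Bob's payoff equals the payoff from Left: (1/4)·(-5) + (3/4)·2 = 1/4.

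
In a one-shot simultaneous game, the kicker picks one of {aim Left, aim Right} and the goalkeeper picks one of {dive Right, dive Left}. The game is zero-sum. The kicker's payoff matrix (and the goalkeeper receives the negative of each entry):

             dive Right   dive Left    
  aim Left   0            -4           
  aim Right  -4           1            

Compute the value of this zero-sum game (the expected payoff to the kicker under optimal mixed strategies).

The goalkeeper's mix must leave the kicker indifferent between aim Left and aim Right.
  the kicker's payoff from aim Left: q·0 + (1−q)·(-4) = 4q - 4
  the kicker's payoff from aim Right: q·(-4) + (1−q)·1 = -5q + 1
  4q - 4 = -5q + 1  ⇒  9q = 5  ⇒  q = 5/9.
The value is the kicker's expected payoff against this mix (using aim Left): (5/9)·0 + (4/9)·(-4) = -16/9.

v = -16/9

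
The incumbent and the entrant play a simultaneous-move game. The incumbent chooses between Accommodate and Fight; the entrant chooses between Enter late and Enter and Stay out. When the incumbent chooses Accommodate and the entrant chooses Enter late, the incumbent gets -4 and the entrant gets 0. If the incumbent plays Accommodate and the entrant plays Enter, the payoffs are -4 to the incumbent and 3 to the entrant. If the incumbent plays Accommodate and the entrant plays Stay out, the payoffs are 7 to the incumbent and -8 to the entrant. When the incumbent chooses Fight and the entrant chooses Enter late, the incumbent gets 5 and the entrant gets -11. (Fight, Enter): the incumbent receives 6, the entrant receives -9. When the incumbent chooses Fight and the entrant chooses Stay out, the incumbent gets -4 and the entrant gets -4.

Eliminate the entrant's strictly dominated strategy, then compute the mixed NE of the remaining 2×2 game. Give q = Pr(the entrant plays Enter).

q = 11/21

The entrant's strategy Enter late is strictly dominated by Enter: 3 > 0 and -9 > -11. Eliminate Enter late.
The entrant's mix must leave the incumbent indifferent between Accommodate and Fight.
  the incumbent's payoff to Accommodate: q·(-4) + (1−q)·7 = -11q + 7
  the incumbent's payoff to Fight: q·6 + (1−q)·(-4) = 10q - 4
  -11q + 7 = 10q - 4  ⇒  -21q = -11  ⇒  q = 11/21.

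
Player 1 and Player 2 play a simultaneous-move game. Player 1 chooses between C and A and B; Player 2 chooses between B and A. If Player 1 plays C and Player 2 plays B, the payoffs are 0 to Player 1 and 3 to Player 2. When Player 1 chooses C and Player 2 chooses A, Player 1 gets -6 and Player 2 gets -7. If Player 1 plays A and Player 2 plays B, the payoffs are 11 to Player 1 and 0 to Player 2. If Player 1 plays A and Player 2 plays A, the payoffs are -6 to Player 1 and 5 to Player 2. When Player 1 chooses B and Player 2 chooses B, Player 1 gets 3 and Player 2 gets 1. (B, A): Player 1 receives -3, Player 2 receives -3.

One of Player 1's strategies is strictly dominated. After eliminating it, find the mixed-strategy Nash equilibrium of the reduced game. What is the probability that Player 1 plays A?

p = 4/9

Player 1's strategy C is strictly dominated by B: 3 > 0 and -3 > -6. Eliminate C.
Player 1's mix must leave Player 2 indifferent between B and A.
  Player 2's payoff to B: p·0 + (1−p)·1 = -p + 1
  Player 2's payoff to A: p·5 + (1−p)·(-3) = 8p - 3
  -p + 1 = 8p - 3  ⇒  -9p = -4  ⇒  p = 4/9.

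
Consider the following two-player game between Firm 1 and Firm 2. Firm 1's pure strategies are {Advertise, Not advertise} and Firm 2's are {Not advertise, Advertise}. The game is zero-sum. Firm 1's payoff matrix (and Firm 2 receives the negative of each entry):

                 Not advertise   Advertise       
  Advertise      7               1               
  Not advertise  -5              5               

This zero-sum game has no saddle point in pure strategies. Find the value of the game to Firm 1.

v = 5/2

In a mixed equilibrium Firm 1 is indifferent between Advertise and Not advertise; this condition fixes q.
  Firm 1's payoff from Advertise: q·7 + (1−q)·1 = 6q + 1
  Firm 1's payoff from Not advertise: q·(-5) + (1−q)·5 = -10q + 5
  6q + 1 = -10q + 5  ⇒  16q = 4  ⇒  q = 1/4.
The value is Firm 1's expected payoff against this mix (using Advertise): (1/4)·7 + (3/4)·1 = 5/2.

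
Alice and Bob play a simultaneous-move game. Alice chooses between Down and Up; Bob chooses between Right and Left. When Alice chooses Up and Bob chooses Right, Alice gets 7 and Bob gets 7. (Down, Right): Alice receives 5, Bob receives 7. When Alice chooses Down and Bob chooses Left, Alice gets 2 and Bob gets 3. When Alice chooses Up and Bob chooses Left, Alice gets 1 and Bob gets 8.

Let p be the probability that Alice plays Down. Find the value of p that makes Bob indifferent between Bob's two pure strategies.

Set Bob's expected payoff from Right equal to that from Left:
  Bob's payoff from Right: p·7 + (1−p)·7 = 7
  Bob's payoff from Left: p·3 + (1−p)·8 = -5p + 8
  7 = -5p + 8  ⇒  5p = 1  ⇒  p = 1/5.

p = 1/5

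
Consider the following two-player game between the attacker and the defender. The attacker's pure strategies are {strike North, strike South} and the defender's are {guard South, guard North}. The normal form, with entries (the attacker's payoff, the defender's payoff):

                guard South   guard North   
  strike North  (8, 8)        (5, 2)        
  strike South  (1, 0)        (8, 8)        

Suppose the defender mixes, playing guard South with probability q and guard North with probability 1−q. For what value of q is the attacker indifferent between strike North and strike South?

In a mixed equilibrium the attacker is indifferent between strike North and strike South; this condition fixes q.
  the attacker's payoff to strike North: q·8 + (1−q)·5 = 3q + 5
  the attacker's payoff to strike South: q·1 + (1−q)·8 = -7q + 8
  3q + 5 = -7q + 8  ⇒  10q = 3  ⇒  q = 3/10.

q = 3/10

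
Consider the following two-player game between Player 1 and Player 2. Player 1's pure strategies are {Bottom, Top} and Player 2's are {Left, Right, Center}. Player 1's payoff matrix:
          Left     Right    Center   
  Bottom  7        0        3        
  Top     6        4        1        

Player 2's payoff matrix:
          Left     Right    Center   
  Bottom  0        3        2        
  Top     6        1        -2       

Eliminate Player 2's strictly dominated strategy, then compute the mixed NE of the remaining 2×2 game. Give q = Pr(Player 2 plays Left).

q = 4/5

Player 2's strategy Center is strictly dominated by Right: 3 > 2 and 1 > -2. Eliminate Center.
Player 1's indifference between Bottom and Top determines Player 2's mixing probability q:
  Player 1's payoff from Bottom: q·7 + (1−q)·0 = 7q
  Player 1's payoff from Top: q·6 + (1−q)·4 = 2q + 4
  7q = 2q + 4  ⇒  5q = 4  ⇒  q = 4/5.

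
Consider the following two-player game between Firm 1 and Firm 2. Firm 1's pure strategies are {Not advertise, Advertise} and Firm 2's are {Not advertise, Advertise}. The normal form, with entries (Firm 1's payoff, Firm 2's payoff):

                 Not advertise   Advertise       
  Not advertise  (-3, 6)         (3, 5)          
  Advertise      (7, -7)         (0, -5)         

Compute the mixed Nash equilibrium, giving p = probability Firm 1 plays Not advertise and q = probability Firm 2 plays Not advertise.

p = 2/3, q = 3/13

Set Firm 2's expected payoff from Not advertise equal to that from Advertise:
  Firm 2's expected payoff from Not advertise: p·6 + (1−p)·(-7) = 13p - 7
  Firm 2's expected payoff from Advertise: p·5 + (1−p)·(-5) = 10p - 5
  13p - 7 = 10p - 5  ⇒  3p = 2  ⇒  p = 2/3.
Firm 2's mix must leave Firm 1 indifferent between Not advertise and Advertise.
  Firm 1's expected payoff from Not advertise: q·(-3) + (1−q)·3 = -6q + 3
  Firm 1's expected payoff from Advertise: q·7 + (1−q)·0 = 7q
  -6q + 3 = 7q  ⇒  -13q = -3  ⇒  q = 3/13.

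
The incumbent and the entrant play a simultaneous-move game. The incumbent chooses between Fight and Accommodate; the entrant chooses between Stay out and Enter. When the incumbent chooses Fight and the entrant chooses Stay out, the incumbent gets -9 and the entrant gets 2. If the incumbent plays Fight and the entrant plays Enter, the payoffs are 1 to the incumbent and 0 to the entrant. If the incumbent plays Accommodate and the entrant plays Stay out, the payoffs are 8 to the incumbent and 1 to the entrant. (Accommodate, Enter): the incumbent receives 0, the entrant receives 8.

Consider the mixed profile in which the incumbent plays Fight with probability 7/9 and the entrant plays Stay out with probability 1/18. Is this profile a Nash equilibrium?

Yes

Check the entrant's indifference given the incumbent's mix p = 7/9:
  payoff from Stay out = 16/9; payoff from Enter = 16/9 — equal.
Check the incumbent's indifference given the entrant's mix q = 1/18:
  payoff from Fight = 4/9; payoff from Accommodate = 4/9 — equal.
Both players are indifferent, so neither can profitably deviate.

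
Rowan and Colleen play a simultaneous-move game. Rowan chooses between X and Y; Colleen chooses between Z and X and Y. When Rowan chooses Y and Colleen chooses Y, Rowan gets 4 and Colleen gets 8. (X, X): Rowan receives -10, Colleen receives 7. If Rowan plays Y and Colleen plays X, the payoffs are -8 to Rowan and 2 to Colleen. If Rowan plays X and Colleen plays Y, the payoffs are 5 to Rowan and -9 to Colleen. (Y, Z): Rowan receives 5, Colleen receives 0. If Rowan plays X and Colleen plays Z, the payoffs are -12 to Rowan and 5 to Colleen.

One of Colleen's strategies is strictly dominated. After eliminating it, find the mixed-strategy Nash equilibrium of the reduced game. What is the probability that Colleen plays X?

Colleen's strategy Z is strictly dominated by X: 7 > 5 and 2 > 0. Eliminate Z.
For Rowan to be willing to mix, Rowan must be indifferent between X and Y, which pins down Colleen's mix.
  Rowan's expected payoff from X: q·(-10) + (1−q)·5 = -15q + 5
  Rowan's expected payoff from Y: q·(-8) + (1−q)·4 = -12q + 4
  -15q + 5 = -12q + 4  ⇒  -3q = -1  ⇒  q = 1/3.

q = 1/3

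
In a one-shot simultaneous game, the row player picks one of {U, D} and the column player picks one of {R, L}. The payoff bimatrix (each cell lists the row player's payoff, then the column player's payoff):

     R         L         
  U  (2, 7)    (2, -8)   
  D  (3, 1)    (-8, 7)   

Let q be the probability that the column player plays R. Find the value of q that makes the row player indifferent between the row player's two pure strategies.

The row player's indifference between U and D determines the column player's mixing probability q:
  the row player's expected payoff from U: q·2 + (1−q)·2 = 2
  the row player's expected payoff from D: q·3 + (1−q)·(-8) = 11q - 8
  2 = 11q - 8  ⇒  -11q = -10  ⇒  q = 10/11.

q = 10/11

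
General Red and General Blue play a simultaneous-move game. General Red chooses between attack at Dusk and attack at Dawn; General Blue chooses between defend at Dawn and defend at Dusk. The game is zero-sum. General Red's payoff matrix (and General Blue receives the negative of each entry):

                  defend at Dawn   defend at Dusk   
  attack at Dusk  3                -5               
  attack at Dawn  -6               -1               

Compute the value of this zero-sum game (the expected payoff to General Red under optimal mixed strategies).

v = -33/13

Set General Red's expected payoff from attack at Dusk equal to that from attack at Dawn:
  General Red's payoff to attack at Dusk: q·3 + (1−q)·(-5) = 8q - 5
  General Red's payoff to attack at Dawn: q·(-6) + (1−q)·(-1) = -5q - 1
  8q - 5 = -5q - 1  ⇒  13q = 4  ⇒  q = 4/13.
The value is General Red's expected payoff against this mix (using attack at Dusk): (4/13)·3 + (9/13)·(-5) = -33/13.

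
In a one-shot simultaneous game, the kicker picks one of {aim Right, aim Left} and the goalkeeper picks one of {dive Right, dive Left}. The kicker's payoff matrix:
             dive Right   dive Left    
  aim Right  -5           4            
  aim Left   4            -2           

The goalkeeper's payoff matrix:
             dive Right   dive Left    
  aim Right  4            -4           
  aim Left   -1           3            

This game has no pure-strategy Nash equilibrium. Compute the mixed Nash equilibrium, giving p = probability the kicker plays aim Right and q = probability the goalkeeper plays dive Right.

p = 1/3, q = 2/5

In a mixed equilibrium the goalkeeper is indifferent between dive Right and dive Left; this condition fixes p.
  the goalkeeper's payoff to dive Right: p·4 + (1−p)·(-1) = 5p - 1
  the goalkeeper's payoff to dive Left: p·(-4) + (1−p)·3 = -7p + 3
  5p - 1 = -7p + 3  ⇒  12p = 4  ⇒  p = 1/3.
In a mixed equilibrium the kicker is indifferent between aim Right and aim Left; this condition fixes q.
  the kicker's payoff to aim Right: q·(-5) + (1−q)·4 = -9q + 4
  the kicker's payoff to aim Left: q·4 + (1−q)·(-2) = 6q - 2
  -9q + 4 = 6q - 2  ⇒  -15q = -6  ⇒  q = 2/5.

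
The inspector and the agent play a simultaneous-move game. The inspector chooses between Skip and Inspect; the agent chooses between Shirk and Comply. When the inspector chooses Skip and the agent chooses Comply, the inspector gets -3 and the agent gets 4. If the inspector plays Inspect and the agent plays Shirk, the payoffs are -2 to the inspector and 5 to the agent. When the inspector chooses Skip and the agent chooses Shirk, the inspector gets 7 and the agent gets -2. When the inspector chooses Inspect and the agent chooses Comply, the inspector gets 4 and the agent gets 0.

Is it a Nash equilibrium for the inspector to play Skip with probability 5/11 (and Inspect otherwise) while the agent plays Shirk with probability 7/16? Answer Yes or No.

Yes

Check the agent's indifference given the inspector's mix p = 5/11:
  payoff from Shirk = 20/11; payoff from Comply = 20/11 — equal.
Check the inspector's indifference given the agent's mix q = 7/16:
  payoff from Skip = 11/8; payoff from Inspect = 11/8 — equal.
Both players are indifferent, so neither can profitably deviate.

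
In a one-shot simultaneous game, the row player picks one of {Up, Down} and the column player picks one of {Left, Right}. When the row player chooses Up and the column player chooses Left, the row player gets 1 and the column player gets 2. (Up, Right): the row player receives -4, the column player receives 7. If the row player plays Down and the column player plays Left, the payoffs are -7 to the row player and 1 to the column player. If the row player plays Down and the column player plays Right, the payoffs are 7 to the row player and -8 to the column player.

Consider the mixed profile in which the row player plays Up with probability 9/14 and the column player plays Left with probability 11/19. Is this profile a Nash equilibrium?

Yes

Check the column player's indifference given the row player's mix p = 9/14:
  payoff from Left = 23/14; payoff from Right = 23/14 — equal.
Check the row player's indifference given the column player's mix q = 11/19:
  payoff from Up = -21/19; payoff from Down = -21/19 — equal.
Both players are indifferent, so neither can profitably deviate.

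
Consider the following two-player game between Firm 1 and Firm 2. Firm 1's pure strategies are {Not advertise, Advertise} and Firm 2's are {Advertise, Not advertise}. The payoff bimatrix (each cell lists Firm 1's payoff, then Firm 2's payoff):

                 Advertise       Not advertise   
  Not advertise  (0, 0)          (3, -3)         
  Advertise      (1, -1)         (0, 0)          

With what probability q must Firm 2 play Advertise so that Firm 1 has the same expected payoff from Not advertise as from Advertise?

In a mixed equilibrium Firm 1 is indifferent between Not advertise and Advertise; this condition fixes q.
  Firm 1's expected payoff from Not advertise: q·0 + (1−q)·3 = -3q + 3
  Firm 1's expected payoff from Advertise: q·1 + (1−q)·0 = q
  -3q + 3 = q  ⇒  -4q = -3  ⇒  q = 3/4.

q = 3/4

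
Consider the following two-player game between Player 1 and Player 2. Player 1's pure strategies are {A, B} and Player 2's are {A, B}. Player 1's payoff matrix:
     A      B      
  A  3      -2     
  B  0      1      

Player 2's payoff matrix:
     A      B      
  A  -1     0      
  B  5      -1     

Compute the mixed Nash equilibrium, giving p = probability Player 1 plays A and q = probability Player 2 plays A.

p = 6/7, q = 1/2

For Player 2 to be willing to mix, Player 2 must be indifferent between A and B, which pins down Player 1's mix.
  Player 2's payoff to A: p·(-1) + (1−p)·5 = -6p + 5
  Player 2's payoff to B: p·0 + (1−p)·(-1) = p - 1
  -6p + 5 = p - 1  ⇒  -7p = -6  ⇒  p = 6/7.
For Player 1 to be willing to mix, Player 1 must be indifferent between A and B, which pins down Player 2's mix.
  Player 1's expected payoff from A: q·3 + (1−q)·(-2) = 5q - 2
  Player 1's expected payoff from B: q·0 + (1−q)·1 = -q + 1
  5q - 2 = -q + 1  ⇒  6q = 3  ⇒  q = 1/2.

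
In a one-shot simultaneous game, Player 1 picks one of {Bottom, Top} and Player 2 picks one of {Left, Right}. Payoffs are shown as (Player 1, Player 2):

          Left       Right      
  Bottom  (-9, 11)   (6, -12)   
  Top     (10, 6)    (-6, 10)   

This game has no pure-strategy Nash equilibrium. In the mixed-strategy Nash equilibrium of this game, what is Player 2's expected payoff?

Player 1's mix must leave Player 2 indifferent between Left and Right.
  Player 2's payoff to Left: p·11 + (1−p)·6 = 5p + 6
  Player 2's payoff to Right: p·(-12) + (1−p)·10 = -22p + 10
  5p + 6 = -22p + 10  ⇒  27p = 4  ⇒  p = 4/27.
At equilibrium Player 2 is indifferent across columns, so Player 2's payoff equals the payoff from Left: (4/27)·11 + (23/27)·6 = 182/27.

182/27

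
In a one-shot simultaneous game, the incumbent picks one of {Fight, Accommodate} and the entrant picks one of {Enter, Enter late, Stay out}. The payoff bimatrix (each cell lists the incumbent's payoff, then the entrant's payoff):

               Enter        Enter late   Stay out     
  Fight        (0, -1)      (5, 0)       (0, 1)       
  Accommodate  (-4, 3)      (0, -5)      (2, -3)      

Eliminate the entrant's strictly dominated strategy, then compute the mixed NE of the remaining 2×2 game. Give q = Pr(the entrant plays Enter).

The entrant's strategy Enter late is strictly dominated by Stay out: 1 > 0 and -3 > -5. Eliminate Enter late.
Set the incumbent's expected payoff from Fight equal to that from Accommodate:
  the incumbent's payoff to Fight: q·0 + (1−q)·0 = 0
  the incumbent's payoff to Accommodate: q·(-4) + (1−q)·2 = -6q + 2
  0 = -6q + 2  ⇒  6q = 2  ⇒  q = 1/3.

q = 1/3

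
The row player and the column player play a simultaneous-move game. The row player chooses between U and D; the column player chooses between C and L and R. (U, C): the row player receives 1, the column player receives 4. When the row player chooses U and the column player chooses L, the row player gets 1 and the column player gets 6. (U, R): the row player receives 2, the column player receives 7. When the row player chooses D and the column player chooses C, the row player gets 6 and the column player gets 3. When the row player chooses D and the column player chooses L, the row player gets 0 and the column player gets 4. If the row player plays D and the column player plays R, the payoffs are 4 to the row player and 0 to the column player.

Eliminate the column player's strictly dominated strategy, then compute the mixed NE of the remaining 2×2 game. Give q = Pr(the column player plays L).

q = 2/3

The column player's strategy C is strictly dominated by L: 6 > 4 and 4 > 3. Eliminate C.
Set the row player's expected payoff from U equal to that from D:
  the row player's payoff from U: q·1 + (1−q)·2 = -q + 2
  the row player's payoff from D: q·0 + (1−q)·4 = -4q + 4
  -q + 2 = -4q + 4  ⇒  3q = 2  ⇒  q = 2/3.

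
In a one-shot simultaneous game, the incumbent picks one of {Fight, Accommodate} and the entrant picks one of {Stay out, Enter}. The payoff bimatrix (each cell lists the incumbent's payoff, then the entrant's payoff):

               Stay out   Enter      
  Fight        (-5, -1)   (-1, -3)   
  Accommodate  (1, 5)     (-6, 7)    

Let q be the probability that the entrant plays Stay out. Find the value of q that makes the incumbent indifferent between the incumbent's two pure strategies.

q = 5/11

In a mixed equilibrium the incumbent is indifferent between Fight and Accommodate; this condition fixes q.
  the incumbent's payoff to Fight: q·(-5) + (1−q)·(-1) = -4q - 1
  the incumbent's payoff to Accommodate: q·1 + (1−q)·(-6) = 7q - 6
  -4q - 1 = 7q - 6  ⇒  -11q = -5  ⇒  q = 5/11.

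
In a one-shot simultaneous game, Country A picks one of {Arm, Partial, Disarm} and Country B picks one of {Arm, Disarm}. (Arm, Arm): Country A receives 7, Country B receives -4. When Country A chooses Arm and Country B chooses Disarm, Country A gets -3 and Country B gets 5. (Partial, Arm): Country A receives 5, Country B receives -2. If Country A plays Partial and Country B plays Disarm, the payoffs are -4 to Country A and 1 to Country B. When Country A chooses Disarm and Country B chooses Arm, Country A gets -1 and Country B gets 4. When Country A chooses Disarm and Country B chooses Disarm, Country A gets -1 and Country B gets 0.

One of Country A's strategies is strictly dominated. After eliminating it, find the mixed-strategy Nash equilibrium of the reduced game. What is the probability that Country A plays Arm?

p = 4/13

Country A's strategy Partial is strictly dominated by Arm: 7 > 5 and -3 > -4. Eliminate Partial.
Set Country B's expected payoff from Arm equal to that from Disarm:
  Country B's payoff from Arm: p·(-4) + (1−p)·4 = -8p + 4
  Country B's payoff from Disarm: p·5 + (1−p)·0 = 5p
  -8p + 4 = 5p  ⇒  -13p = -4  ⇒  p = 4/13.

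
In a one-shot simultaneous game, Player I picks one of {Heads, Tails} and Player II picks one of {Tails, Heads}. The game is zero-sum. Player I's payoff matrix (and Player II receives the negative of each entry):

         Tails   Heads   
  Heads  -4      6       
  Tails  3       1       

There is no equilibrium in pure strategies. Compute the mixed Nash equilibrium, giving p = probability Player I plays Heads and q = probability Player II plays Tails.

Player I's mix must leave Player II indifferent between Tails and Heads.
  Player II's expected payoff from Tails: p·4 + (1−p)·(-3) = 7p - 3
  Player II's expected payoff from Heads: p·(-6) + (1−p)·(-1) = -5p - 1
  7p - 3 = -5p - 1  ⇒  12p = 2  ⇒  p = 1/6.
Player I's indifference between Heads and Tails determines Player II's mixing probability q:
  Player I's expected payoff from Heads: q·(-4) + (1−q)·6 = -10q + 6
  Player I's expected payoff from Tails: q·3 + (1−q)·1 = 2q + 1
  -10q + 6 = 2q + 1  ⇒  -12q = -5  ⇒  q = 5/12.

p = 1/6, q = 5/12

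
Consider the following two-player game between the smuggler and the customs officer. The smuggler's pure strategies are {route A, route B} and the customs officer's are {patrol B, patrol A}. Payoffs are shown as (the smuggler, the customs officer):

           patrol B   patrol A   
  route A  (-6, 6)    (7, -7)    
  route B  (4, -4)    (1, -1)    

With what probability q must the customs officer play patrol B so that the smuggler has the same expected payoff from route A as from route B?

q = 3/8

For the smuggler to be willing to mix, the smuggler must be indifferent between route A and route B, which pins down the customs officer's mix.
  the smuggler's payoff to route A: q·(-6) + (1−q)·7 = -13q + 7
  the smuggler's payoff to route B: q·4 + (1−q)·1 = 3q + 1
  -13q + 7 = 3q + 1  ⇒  -16q = -6  ⇒  q = 3/8.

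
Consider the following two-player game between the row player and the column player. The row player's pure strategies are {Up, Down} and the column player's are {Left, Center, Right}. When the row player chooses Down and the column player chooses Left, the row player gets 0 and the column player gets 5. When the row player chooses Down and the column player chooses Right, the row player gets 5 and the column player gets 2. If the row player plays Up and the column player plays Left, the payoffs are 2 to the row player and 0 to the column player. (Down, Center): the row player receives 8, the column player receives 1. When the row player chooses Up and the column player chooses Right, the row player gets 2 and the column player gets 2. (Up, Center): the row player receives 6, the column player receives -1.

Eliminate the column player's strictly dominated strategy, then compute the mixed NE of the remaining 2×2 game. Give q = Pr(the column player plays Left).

q = 3/5

The column player's strategy Center is strictly dominated by Right: 2 > -1 and 2 > 1. Eliminate Center.
The column player's mix must leave the row player indifferent between Up and Down.
  the row player's expected payoff from Up: q·2 + (1−q)·2 = 2
  the row player's expected payoff from Down: q·0 + (1−q)·5 = -5q + 5
  2 = -5q + 5  ⇒  5q = 3  ⇒  q = 3/5.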